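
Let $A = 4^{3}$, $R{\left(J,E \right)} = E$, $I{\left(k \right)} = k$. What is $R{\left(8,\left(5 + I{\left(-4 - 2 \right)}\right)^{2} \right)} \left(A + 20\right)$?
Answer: $84$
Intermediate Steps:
$A = 64$
$R{\left(8,\left(5 + I{\left(-4 - 2 \right)}\right)^{2} \right)} \left(A + 20\right) = \left(5 - 6\right)^{2} \left(64 + 20\right) = \left(5 - 6\right)^{2} \cdot 84 = \left(-1\right)^{2} \cdot 84 = 1 \cdot 84 = 84$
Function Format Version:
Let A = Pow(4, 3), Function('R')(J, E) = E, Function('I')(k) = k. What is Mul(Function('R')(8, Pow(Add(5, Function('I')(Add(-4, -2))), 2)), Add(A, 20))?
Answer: 84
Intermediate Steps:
A = 64
Mul(Function('R')(8, Pow(Add(5, Function('I')(Add(-4, -2))), 2)), Add(A, 20)) = Mul(Pow(Add(5, Add(-4, -2)), 2), Add(64, 20)) = Mul(Pow(Add(5, -6), 2), 84) = Mul(Pow(-1, 2), 84) = Mul(1, 84) = 84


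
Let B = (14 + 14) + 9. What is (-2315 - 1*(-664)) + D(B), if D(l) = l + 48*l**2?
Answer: 64098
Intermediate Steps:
B = 37 (B = 28 + 9 = 37)
(-2315 - 1*(-664)) + D(B) = (-2315 - 1*(-664)) + 37*(1 + 48*37) = (-2315 + 664) + 37*(1 + 1776) = -1651 + 37*1777 = -1651 + 65749 = 64098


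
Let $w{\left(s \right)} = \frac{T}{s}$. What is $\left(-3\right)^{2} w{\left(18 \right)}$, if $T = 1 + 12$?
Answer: $\frac{13}{2} \approx 6.5$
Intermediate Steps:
$T = 13$
$w{\left(s \right)} = \frac{13}{s}$
$\left(-3\right)^{2} w{\left(18 \right)} = \left(-3\right)^{2} \cdot \frac{13}{18} = 9 \cdot 13 \cdot \frac{1}{18} = 9 \cdot \frac{13}{18} = \frac{13}{2}$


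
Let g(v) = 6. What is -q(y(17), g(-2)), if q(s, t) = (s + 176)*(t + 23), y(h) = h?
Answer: -5597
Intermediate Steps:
q(s, t) = (23 + t)*(176 + s) (q(s, t) = (176 + s)*(23 + t) = (23 + t)*(176 + s))
-q(y(17), g(-2)) = -(4048 + 23*17 + 176*6 + 17*6) = -(4048 + 391 + 1056 + 102) = -1*5597 = -5597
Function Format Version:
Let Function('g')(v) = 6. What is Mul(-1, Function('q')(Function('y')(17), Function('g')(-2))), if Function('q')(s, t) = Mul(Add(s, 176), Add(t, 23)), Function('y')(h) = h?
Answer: -5597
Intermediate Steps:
Function('q')(s, t) = Mul(Add(23, t), Add(176, s)) (Function('q')(s, t) = Mul(Add(176, s), Add(23, t)) = Mul(Add(23, t), Add(176, s)))
Mul(-1, Function('q')(Function('y')(17), Function('g')(-2))) = Mul(-1, Add(4048, Mul(23, 17), Mul(176, 6), Mul(17, 6))) = Mul(-1, Add(4048, 391, 1056, 102)) = Mul(-1, 5597) = -5597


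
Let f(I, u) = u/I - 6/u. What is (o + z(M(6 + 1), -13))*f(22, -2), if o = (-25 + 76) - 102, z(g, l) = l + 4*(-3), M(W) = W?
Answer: -2432/11 ≈ -221.09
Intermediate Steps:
f(I, u) = -6/u + u/I
z(g, l) = -12 + l (z(g, l) = l - 12 = -12 + l)
o = -51 (o = 51 - 102 = -51)
(o + z(M(6 + 1), -13))*f(22, -2) = (-51 + (-12 - 13))*(-6/(-2) - 2/22) = (-51 - 25)*(-6*(-1/2) - 2*1/22) = -76*(3 - 1/11) = -76*32/11 = -2432/11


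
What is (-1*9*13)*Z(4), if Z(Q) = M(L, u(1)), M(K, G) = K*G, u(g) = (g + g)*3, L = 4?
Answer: -2808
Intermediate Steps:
u(g) = 6*g (u(g) = (2*g)*3 = 6*g)
M(K, G) = G*K
Z(Q) = 24 (Z(Q) = (6*1)*4 = 6*4 = 24)
(-1*9*13)*Z(4) = (-1*9*13)*24 = -9*13*24 = -117*24 = -2808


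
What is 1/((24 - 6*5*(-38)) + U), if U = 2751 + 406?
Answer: 1/4321 ≈ 0.00023143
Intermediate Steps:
U = 3157
1/((24 - 6*5*(-38)) + U) = 1/((24 - 6*5*(-38)) + 3157) = 1/((24 - 30*(-38)) + 3157) = 1/((24 + 1140) + 3157) = 1/(1164 + 3157) = 1/4321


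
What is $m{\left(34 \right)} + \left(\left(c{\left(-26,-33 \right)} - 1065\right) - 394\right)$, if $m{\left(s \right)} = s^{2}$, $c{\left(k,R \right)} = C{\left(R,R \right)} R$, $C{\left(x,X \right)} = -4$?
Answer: $-171$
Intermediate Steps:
$c{\left(k,R \right)} = - 4 R$
$m{\left(34 \right)} + \left(\left(c{\left(-26,-33 \right)} - 1065\right) - 394\right) = 34^{2} - 1327 = 1156 + \left(\left(132 - 1065\right) - 394\right) = 1156 - 1327 = -171$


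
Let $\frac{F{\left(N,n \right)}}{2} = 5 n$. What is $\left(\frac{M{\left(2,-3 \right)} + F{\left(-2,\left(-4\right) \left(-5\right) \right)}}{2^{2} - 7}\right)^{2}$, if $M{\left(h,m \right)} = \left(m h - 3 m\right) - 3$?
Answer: $\frac{40000}{9} \approx 4444.4$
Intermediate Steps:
$F{\left(N,n \right)} = 10 n$ ($F{\left(N,n \right)} = 2 \cdot 5 n = 10 n$)
$M{\left(h,m \right)} = -3 - 3 m + h m$ ($M{\left(h,m \right)} = \left(h m - 3 m\right) - 3 = \left(- 3 m + h m\right) - 3 = -3 - 3 m + h m$)
$\left(\frac{M{\left(2,-3 \right)} + F{\left(-2,\left(-4\right) \left(-5\right) \right)}}{2^{2} - 7}\right)^{2} = \left(\frac{\left(-3 - -9 + 2 \left(-3\right)\right) + 10 \left(\left(-4\right) \left(-5\right)\right)}{2^{2} - 7}\right)^{2} = \left(\frac{\left(-3 + 9 - 6\right) + 10 \cdot 20}{4 - 7}\right)^{2} = \left(\frac{0 + 200}{4 - 7}\right)^{2} = \left(\frac{200}{-3}\right)^{2} = \left(200 \left(- \frac{1}{3}\right)\right)^{2} = \left(- \frac{200}{3}\right)^{2} = \frac{40000}{9}$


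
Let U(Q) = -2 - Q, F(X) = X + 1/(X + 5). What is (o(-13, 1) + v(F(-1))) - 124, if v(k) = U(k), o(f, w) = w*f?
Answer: -553/4 ≈ -138.25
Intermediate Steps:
o(f, w) = f*w
F(X) = X + 1/(5 + X)
v(k) = -2 - k
(o(-13, 1) + v(F(-1))) - 124 = (-13*1 + (-2 - (1 + (-1)² + 5*(-1))/(5 - 1))) - 124 = (-13 + (-2 - (1 + 1 - 5)/4)) - 124 = (-13 + (-2 - (-3)/4)) - 124 = (-13 + (-2 - 1*(-¾))) - 124 = (-13 + (-2 + ¾)) - 124 = (-13 - 5/4) - 124 = -57/4 - 124 = -553/4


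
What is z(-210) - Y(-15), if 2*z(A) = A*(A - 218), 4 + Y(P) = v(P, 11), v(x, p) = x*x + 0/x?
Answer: 44719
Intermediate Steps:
v(x, p) = x² (v(x, p) = x² + 0 = x²)
Y(P) = -4 + P²
z(A) = A*(-218 + A)/2 (z(A) = (A*(A - 218))/2 = (A*(-218 + A))/2 = A*(-218 + A)/2)
z(-210) - Y(-15) = (½)*(-210)*(-218 - 210) - (-4 + (-15)²) = (½)*(-210)*(-428) - (-4 + 225) = 44940 - 1*221 = 44940 - 221 = 44719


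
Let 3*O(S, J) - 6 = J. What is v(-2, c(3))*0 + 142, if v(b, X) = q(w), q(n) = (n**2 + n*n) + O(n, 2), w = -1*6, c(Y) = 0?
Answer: 142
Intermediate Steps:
O(S, J) = 2 + J/3
w = -6
q(n) = 8/3 + 2*n**2 (q(n) = (n**2 + n*n) + (2 + (1/3)*2) = (n**2 + n**2) + (2 + 2/3) = 2*n**2 + 8/3 = 8/3 + 2*n**2)
v(b, X) = 224/3 (v(b, X) = 8/3 + 2*(-6)**2 = 8/3 + 2*36 = 8/3 + 72 = 224/3)
v(-2, c(3))*0 + 142 = (224/3)*0 + 142 = 0 + 142 = 142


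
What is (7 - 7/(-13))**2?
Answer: 9604/169 ≈ 56.828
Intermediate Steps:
(7 - 7/(-13))**2 = (7 - 7*(-1/13))**2 = (7 + 7/13)**2 = (98/13)**2 = 9604/169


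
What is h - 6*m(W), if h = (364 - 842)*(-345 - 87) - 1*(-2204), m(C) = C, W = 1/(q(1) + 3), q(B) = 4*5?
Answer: 4800094/23 ≈ 2.0870e+5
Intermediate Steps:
q(B) = 20
W = 1/23 (W = 1/(20 + 3) = 1/23 ≈ 0.043478)
h = 208700 (h = -478*(-432) + 2204 = 206496 + 2204 = 208700)
h - 6*m(W) = 208700 - 6/23 = 4800094/23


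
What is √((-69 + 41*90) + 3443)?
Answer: 2*√1766 ≈ 84.048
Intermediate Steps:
√((-69 + 41*90) + 3443) = √((-69 + 3690) + 3443) = √(3621 + 3443) = √7064 = 2*√1766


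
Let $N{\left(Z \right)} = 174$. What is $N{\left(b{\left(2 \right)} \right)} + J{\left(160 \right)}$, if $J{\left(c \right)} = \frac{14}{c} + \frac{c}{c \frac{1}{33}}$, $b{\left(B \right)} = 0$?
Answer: $\frac{16567}{80} \approx 207.09$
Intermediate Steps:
$J{\left(c \right)} = 33 + \frac{14}{c}$ ($J{\left(c \right)} = \frac{14}{c} + \frac{c}{c \frac{1}{33}} = \frac{14}{c} + \frac{c}{\frac{1}{33} c} = \frac{14}{c} + c \frac{33}{c} = \frac{14}{c} + 33 = 33 + \frac{14}{c}$)
$N{\left(b{\left(2 \right)} \right)} + J{\left(160 \right)} = 174 + \left(33 + \frac{14}{160}\right) = 174 + \left(33 + 14 \cdot \frac{1}{160}\right) = 174 + \left(33 + \frac{7}{80}\right) = 174 + \frac{2647}{80} = \frac{16567}{80}$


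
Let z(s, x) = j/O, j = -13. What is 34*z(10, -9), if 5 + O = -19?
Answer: 221/12 ≈ 18.417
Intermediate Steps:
O = -24 (O = -5 - 19 = -24)
z(s, x) = 13/24 (z(s, x) = -13/(-24) = -13*(-1/24) = 13/24)
34*z(10, -9) = 34*(13/24) = 221/12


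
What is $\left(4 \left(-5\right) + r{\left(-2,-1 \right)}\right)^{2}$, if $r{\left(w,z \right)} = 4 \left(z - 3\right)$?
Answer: $1296$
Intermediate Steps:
$r{\left(w,z \right)} = -12 + 4 z$ ($r{\left(w,z \right)} = 4 \left(-3 + z\right) = -12 + 4 z$)
$\left(4 \left(-5\right) + r{\left(-2,-1 \right)}\right)^{2} = \left(4 \left(-5\right) + \left(-12 + 4 \left(-1\right)\right)\right)^{2} = \left(-20 - 16\right)^{2} = \left(-36\right)^{2} = 1296$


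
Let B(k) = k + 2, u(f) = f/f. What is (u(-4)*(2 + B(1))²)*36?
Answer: 900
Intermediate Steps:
u(f) = 1
B(k) = 2 + k
(u(-4)*(2 + B(1))²)*36 = (1*(2 + (2 + 1))²)*36 = (1*(2 + 3)²)*36 = (1*5²)*36 = (1*25)*36 = 25*36 = 900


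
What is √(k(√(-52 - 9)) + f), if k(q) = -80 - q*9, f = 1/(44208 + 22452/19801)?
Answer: √(-15325975732049178735 - 1724172757360208100*I*√61)/437692530 ≈ 3.6397 - 9.6564*I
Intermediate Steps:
f = 19801/875385060 (f = 1/(44208 + 22452*(1/19801)) = 1/(44208 + 22452/19801) = 1/(875385060/19801) = 19801/875385060 ≈ 2.2620e-5)
k(q) = -80 - 9*q
√(k(√(-52 - 9)) + f) = √((-80 - 9*√(-52 - 9)) + 19801/875385060) = √((-80 - 9*I*√61) + 19801/875385060) = √(-70030784999/875385060 - 9*I*√61)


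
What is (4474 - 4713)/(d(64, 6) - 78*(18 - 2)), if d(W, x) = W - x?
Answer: 239/1190 ≈ 0.20084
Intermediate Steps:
(4474 - 4713)/(d(64, 6) - 78*(18 - 2)) = (4474 - 4713)/((64 - 1*6) - 78*(18 - 2)) = -239/((64 - 6) - 78*16) = -239/(58 - 1248) = -239/(-1190) = -239*(-1/1190) = 239/1190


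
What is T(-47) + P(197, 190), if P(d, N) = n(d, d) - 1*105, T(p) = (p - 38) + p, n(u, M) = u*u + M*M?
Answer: 77381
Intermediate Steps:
n(u, M) = M**2 + u**2 (n(u, M) = u**2 + M**2 = M**2 + u**2)
T(p) = -38 + 2*p (T(p) = (-38 + p) + p = -38 + 2*p)
P(d, N) = -105 + 2*d**2 (P(d, N) = (d**2 + d**2) - 1*105 = 2*d**2 - 105 = -105 + 2*d**2)
T(-47) + P(197, 190) = (-38 + 2*(-47)) + (-105 + 2*197**2) = (-38 - 94) + (-105 + 2*38809) = -132 + (-105 + 77618) = -132 + 77513 = 77381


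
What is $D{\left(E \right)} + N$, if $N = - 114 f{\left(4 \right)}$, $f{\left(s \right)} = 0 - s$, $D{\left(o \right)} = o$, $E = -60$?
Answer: $396$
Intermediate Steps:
$f{\left(s \right)} = - s$
$N = 456$ ($N = - 114 \left(\left(-1\right) 4\right) = \left(-114\right) \left(-4\right) = 456$)
$D{\left(E \right)} + N = -60 + 456 = 396$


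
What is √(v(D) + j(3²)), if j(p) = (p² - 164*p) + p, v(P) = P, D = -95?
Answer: I*√1481 ≈ 38.484*I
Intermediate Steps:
j(p) = p² - 163*p
√(v(D) + j(3²)) = √(-95 + 3²*(-163 + 3²)) = √(-95 + 9*(-163 + 9)) = √(-95 + 9*(-154)) = √(-95 - 1386) = √(-1481) = I*√1481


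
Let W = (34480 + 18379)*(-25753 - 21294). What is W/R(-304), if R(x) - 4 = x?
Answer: 2486857373/300 ≈ 8.2895e+6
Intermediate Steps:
R(x) = 4 + x
W = -2486857373 (W = 52859*(-47047) = -2486857373)
W/R(-304) = -2486857373/(4 - 304) = -2486857373/(-300) = -2486857373*(-1/300) = 2486857373/300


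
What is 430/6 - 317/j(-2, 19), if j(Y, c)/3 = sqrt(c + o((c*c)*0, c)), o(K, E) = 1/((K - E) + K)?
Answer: 215/3 - 317*sqrt(190)/180 ≈ 47.391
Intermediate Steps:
o(K, E) = 1/(-E + 2*K)
j(Y, c) = 3*sqrt(c - 1/c) (j(Y, c) = 3*sqrt(c - 1/(c - 2*c*c*0)) = 3*sqrt(c - 1/(c - 2*c**2*0)) = 3*sqrt(c - 1/(c - 2*0)) = 3*sqrt(c - 1/(c + 0)) = 3*sqrt(c - 1/c))
430/6 - 317/j(-2, 19) = 430/6 - 317*1/(3*sqrt(19 - 1/19)) = 430*(1/6) - 317*1/(3*sqrt(19 - 1*1/19)) = 215/3 - 317*1/(3*sqrt(19 - 1/19)) = 215/3 - 317*sqrt(190)/180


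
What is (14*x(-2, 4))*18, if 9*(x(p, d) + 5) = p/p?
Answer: -1232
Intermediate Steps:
x(p, d) = -44/9 (x(p, d) = -5 + (p/p)/9 = -5 + (⅑)*1 = -5 + ⅑ = -44/9)
(14*x(-2, 4))*18 = (14*(-44/9))*18 = -616/9*18 = -1232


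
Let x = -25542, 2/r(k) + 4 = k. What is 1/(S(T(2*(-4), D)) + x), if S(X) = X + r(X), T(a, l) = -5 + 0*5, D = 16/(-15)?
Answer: -9/229925 ≈ -3.9143e-5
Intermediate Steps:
r(k) = 2/(-4 + k)
D = -16/15 (D = 16*(-1/15) = -16/15 ≈ -1.0667)
T(a, l) = -5 (T(a, l) = -5 + 0 = -5)
S(X) = X + 2/(-4 + X)
1/(S(T(2*(-4), D)) + x) = 1/((2 - 5*(-4 - 5))/(-4 - 5) - 25542) = 1/((2 - 5*(-9))/(-9) - 25542) = 1/(-(2 + 45)/9 - 25542) = 1/(-1/9*47 - 25542) = 1/(-47/9 - 25542) = 1/(-229925/9) = -9/229925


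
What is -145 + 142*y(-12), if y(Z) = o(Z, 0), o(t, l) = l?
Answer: -145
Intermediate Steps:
y(Z) = 0
-145 + 142*y(-12) = -145 + 142*0 = -145 + 0 = -145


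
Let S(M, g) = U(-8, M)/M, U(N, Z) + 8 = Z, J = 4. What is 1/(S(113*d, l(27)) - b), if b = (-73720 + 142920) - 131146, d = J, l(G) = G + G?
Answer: 113/7000009 ≈ 1.6143e-5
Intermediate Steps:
l(G) = 2*G
U(N, Z) = -8 + Z
d = 4
b = -61946 (b = 69200 - 131146 = -61946)
S(M, g) = (-8 + M)/M
1/(S(113*d, l(27)) - b) = 1/((-8 + 113*4)/((113*4)) - 1*(-61946)) = 1/((-8 + 452)/452 + 61946) = 1/((1/452)*444 + 61946) = 1/(111/113 + 61946) = 1/(7000009/113) = 113/7000009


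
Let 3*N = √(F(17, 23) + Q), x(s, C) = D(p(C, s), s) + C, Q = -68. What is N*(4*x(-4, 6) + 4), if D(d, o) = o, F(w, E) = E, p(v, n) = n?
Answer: 12*I*√5 ≈ 26.833*I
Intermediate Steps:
x(s, C) = C + s (x(s, C) = s + C = C + s)
N = I*√5 (N = √(23 - 68)/3 = √(-45)/3 = (3*I*√5)/3 = I*√5 ≈ 2.2361*I)
N*(4*x(-4, 6) + 4) = (I*√5)*(4*(6 - 4) + 4) = (I*√5)*(4*2 + 4) = (I*√5)*(8 + 4) = (I*√5)*12 = 12*I*√5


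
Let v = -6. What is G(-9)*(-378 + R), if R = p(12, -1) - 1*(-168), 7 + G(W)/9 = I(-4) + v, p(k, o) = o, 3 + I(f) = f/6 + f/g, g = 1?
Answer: 39246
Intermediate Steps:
I(f) = -3 + 7*f/6 (I(f) = -3 + (f/6 + f/1) = -3 + (f*(⅙) + f*1) = -3 + (f/6 + f) = -3 + 7*f/6)
G(W) = -186 (G(W) = -63 + 9*((-3 + (7/6)*(-4)) - 6) = -63 + 9*((-3 - 14/3) - 6) = -63 + 9*(-23/3 - 6) = -63 + 9*(-41/3) = -63 - 123 = -186)
R = 167 (R = -1 - 1*(-168) = -1 + 168 = 167)
G(-9)*(-378 + R) = -186*(-378 + 167) = -186*(-211) = 39246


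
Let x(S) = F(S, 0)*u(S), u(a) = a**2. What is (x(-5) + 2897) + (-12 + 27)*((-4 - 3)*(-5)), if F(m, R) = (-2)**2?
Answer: 3522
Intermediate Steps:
F(m, R) = 4
x(S) = 4*S**2
(x(-5) + 2897) + (-12 + 27)*((-4 - 3)*(-5)) = (4*(-5)**2 + 2897) + (-12 + 27)*((-4 - 3)*(-5)) = (4*25 + 2897) + 15*(-7*(-5)) = (100 + 2897) + 15*35 = 2997 + 525 = 3522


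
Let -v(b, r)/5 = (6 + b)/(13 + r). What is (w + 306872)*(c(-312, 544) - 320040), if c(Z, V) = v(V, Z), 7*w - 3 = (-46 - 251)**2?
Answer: -213991311350360/2093 ≈ -1.0224e+11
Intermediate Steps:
v(b, r) = -5*(6 + b)/(13 + r)
w = 88212/7 (w = 3/7 + (-46 - 251)**2/7 = 3/7 + (1/7)*(-297)**2 = 3/7 + (1/7)*88209 = 3/7 + 88209/7 = 88212/7 ≈ 12602.)
c(Z, V) = 5*(-6 - V)/(13 + Z)
(w + 306872)*(c(-312, 544) - 320040) = (88212/7 + 306872)*(5*(-6 - 1*544)/(13 - 312) - 320040) = 2236316*(5*(-6 - 544)/(-299) - 320040)/7 = 2236316*(5*(-1/299)*(-550) - 320040)/7 = 2236316*(2750/299 - 320040)/7 = (2236316/7)*(-95689210/299) = -213991311350360/2093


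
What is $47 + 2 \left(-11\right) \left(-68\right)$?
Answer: $1543$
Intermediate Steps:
$47 + 2 \left(-11\right) \left(-68\right) = 47 - -1496 = 47 + 1496 = 1543$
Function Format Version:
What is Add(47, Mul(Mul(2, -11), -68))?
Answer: 1543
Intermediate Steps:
Add(47, Mul(Mul(2, -11), -68)) = Add(47, Mul(-22, -68)) = Add(47, 1496) = 1543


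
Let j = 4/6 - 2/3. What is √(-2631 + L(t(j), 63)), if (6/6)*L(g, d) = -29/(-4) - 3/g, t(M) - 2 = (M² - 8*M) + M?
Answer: I*√10501/2 ≈ 51.237*I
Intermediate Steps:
j = 0 (j = 4*(⅙) - 2*⅓ = ⅔ - ⅔ = 0)
t(M) = 2 + M² - 7*M (t(M) = 2 + ((M² - 8*M) + M) = 2 + (M² - 7*M) = 2 + M² - 7*M)
L(g, d) = 29/4 - 3/g (L(g, d) = -29/(-4) - 3/g = -29*(-¼) - 3/g = 29/4 - 3/g)
√(-2631 + L(t(j), 63)) = √(-2631 + (29/4 - 3/(2 + 0² - 7*0))) = √(-2631 + (29/4 - 3/(2 + 0 + 0))) = √(-2631 + (29/4 - 3/2)) = √(-2631 + 23/4) = √(-10501/4) = I*√10501/2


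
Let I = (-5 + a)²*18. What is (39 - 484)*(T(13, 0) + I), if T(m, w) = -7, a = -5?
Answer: -797885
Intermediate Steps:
I = 1800 (I = (-5 - 5)²*18 = (-10)²*18 = 100*18 = 1800)
(39 - 484)*(T(13, 0) + I) = (39 - 484)*(-7 + 1800) = -445*1793 = -797885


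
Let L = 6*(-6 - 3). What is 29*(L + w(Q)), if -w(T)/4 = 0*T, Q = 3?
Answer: -1566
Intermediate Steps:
L = -54 (L = 6*(-9) = -54)
w(T) = 0 (w(T) = -0*T = -4*0 = 0)
29*(L + w(Q)) = 29*(-54 + 0) = 29*(-54) = -1566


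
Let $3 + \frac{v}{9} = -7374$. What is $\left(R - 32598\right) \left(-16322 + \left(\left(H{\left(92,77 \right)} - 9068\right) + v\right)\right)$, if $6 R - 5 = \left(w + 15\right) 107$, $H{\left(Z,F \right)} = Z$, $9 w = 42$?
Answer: $\frac{26610378638}{9} \approx 2.9567 \cdot 10^{9}$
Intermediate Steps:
$w = \frac{14}{3}$ ($w = \frac{1}{9} \cdot 42 = \frac{14}{3} \approx 4.6667$)
$R = \frac{3164}{9}$ ($R = \frac{5}{6} + \frac{\left(\frac{14}{3} + 15\right) 107}{6} = \frac{5}{6} + \frac{\frac{59}{3} \cdot 107}{6} = \frac{5}{6} + \frac{1}{6} \cdot \frac{6313}{3} = \frac{5}{6} + \frac{6313}{18} = \frac{3164}{9} \approx 351.56$)
$v = -66393$ ($v = -27 + 9 \left(-7374\right) = -27 - 66366 = -66393$)
$\left(R - 32598\right) \left(-16322 + \left(\left(H{\left(92,77 \right)} - 9068\right) + v\right)\right) = \left(\frac{3164}{9} - 32598\right) \left(-16322 + \left(\left(92 - 9068\right) - 66393\right)\right) = - \frac{290218 \left(-16322 - 75369\right)}{9} = \left(- \frac{290218}{9}\right) \left(-91691\right) = \frac{26610378638}{9}$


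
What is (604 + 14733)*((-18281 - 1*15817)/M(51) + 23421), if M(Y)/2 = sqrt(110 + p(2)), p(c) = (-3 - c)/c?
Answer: 359207877 - 261480513*sqrt(430)/215 ≈ 3.3399e+8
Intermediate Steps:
p(c) = (-3 - c)/c
M(Y) = sqrt(430) (M(Y) = 2*sqrt(110 + (-3 - 1*2)/2) = 2*sqrt(110 + (-3 - 2)/2) = 2*sqrt(110 + (1/2)*(-5)) = 2*sqrt(110 - 5/2) = 2*sqrt(215/2) = 2*(sqrt(430)/2) = sqrt(430))
(604 + 14733)*((-18281 - 1*15817)/M(51) + 23421) = (604 + 14733)*((-18281 - 1*15817)/(sqrt(430)) + 23421) = 15337*((-18281 - 15817)*(sqrt(430)/430) + 23421) = 15337*(-17049*sqrt(430)/215 + 23421) = 15337*(23421 - 17049*sqrt(430)/215) = 359207877 - 261480513*sqrt(430)/215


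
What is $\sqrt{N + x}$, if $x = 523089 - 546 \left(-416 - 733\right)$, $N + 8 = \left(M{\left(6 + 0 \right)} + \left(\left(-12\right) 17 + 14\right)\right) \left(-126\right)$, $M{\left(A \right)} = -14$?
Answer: $\sqrt{1176139} \approx 1084.5$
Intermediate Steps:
$N = 25696$ ($N = -8 + \left(-14 + \left(\left(-12\right) 17 + 14\right)\right) \left(-126\right) = -8 + \left(-14 + \left(-204 + 14\right)\right) \left(-126\right) = -8 + \left(-14 - 190\right) \left(-126\right) = -8 - -25704 = -8 + 25704 = 25696$)
$x = 1150443$ ($x = 523089 - -627354 = 523089 + 627354 = 1150443$)
$\sqrt{N + x} = \sqrt{25696 + 1150443} = \sqrt{1176139}$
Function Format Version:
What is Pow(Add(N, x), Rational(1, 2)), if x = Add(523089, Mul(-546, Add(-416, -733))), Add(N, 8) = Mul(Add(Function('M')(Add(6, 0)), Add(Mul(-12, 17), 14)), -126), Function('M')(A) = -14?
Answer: Pow(1176139, Rational(1, 2)) ≈ 1084.5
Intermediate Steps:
N = 25696 (N = Add(-8, Mul(Add(-14, Add(Mul(-12, 17), 14)), -126)) = Add(-8, Mul(Add(-14, Add(-204, 14)), -126)) = Add(-8, Mul(Add(-14, -190), -126)) = Add(-8, Mul(-204, -126)) = Add(-8, 25704) = 25696)
x = 1150443 (x = Add(523089, Mul(-546, -1149)) = Add(523089, 627354) = 1150443)
Pow(Add(N, x), Rational(1, 2)) = Pow(Add(25696, 1150443), Rational(1, 2)) = Pow(1176139, Rational(1, 2))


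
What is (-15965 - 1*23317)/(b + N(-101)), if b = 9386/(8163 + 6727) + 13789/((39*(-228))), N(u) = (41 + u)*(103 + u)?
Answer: 2600505325080/8005041749 ≈ 324.86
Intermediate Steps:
b = -60928949/66200940 (b = 9386/14890 + 13789/(-8892) = 9386*(1/14890) + 13789*(-1/8892) = 4693/7445 - 13789/8892 = -60928949/66200940 ≈ -0.92036)
(-15965 - 1*23317)/(b + N(-101)) = (-15965 - 1*23317)/(-60928949/66200940 + (4223 + (-101)² + 144*(-101))) = (-15965 - 23317)/(-60928949/66200940 + (4223 + 10201 - 14544)) = -39282/(-60928949/66200940 - 120) = -39282/(-8005041749/66200940) = -39282*(-66200940/8005041749) = 2600505325080/8005041749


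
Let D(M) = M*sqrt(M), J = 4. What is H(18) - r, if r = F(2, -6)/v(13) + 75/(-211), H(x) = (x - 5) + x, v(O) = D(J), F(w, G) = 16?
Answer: 6194/211 ≈ 29.355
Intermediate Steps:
D(M) = M**(3/2)
v(O) = 8 (v(O) = 4**(3/2) = 8)
H(x) = -5 + 2*x (H(x) = (-5 + x) + x = -5 + 2*x)
r = 347/211 (r = 16/8 + 75/(-211) = 16*(1/8) + 75*(-1/211) = 2 - 75/211 = 347/211 ≈ 1.6446)
H(18) - r = (-5 + 2*18) - 1*347/211 = (-5 + 36) - 347/211 = 31 - 347/211 = 6194/211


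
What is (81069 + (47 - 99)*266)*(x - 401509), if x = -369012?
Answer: -51807520477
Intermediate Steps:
(81069 + (47 - 99)*266)*(x - 401509) = (81069 + (47 - 99)*266)*(-369012 - 401509) = (81069 - 52*266)*(-770521) = (81069 - 13832)*(-770521) = 67237*(-770521) = -51807520477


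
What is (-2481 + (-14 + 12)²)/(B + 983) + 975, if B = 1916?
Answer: 2824048/2899 ≈ 974.15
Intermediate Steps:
(-2481 + (-14 + 12)²)/(B + 983) + 975 = (-2481 + (-14 + 12)²)/(1916 + 983) + 975 = (-2481 + (-2)²)/2899 + 975 = (-2481 + 4)*(1/2899) + 975 = -2477*1/2899 + 975 = -2477/2899 + 975 = 2824048/2899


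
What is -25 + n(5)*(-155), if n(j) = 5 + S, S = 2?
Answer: -1110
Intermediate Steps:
n(j) = 7 (n(j) = 5 + 2 = 7)
-25 + n(5)*(-155) = -25 + 7*(-155) = -25 - 1085 = -1110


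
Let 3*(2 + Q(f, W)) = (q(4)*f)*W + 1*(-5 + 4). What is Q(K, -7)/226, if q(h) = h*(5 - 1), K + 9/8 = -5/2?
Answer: 133/226 ≈ 0.58850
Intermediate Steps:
K = -29/8 (K = -9/8 - 5/2 = -29/8 ≈ -3.6250)
q(h) = 4*h (q(h) = h*4 = 4*h)
Q(f, W) = -7/3 + 16*W*f/3 (Q(f, W) = -2 + (((4*4)*f)*W + 1*(-5 + 4))/3 = -2 + ((16*f)*W + 1*(-1))/3 = -2 + (16*W*f - 1)/3 = -2 + (-1 + 16*W*f)/3 = -2 + (-1/3 + 16*W*f/3) = -7/3 + 16*W*f/3)
Q(K, -7)/226 = (-7/3 + (16/3)*(-7)*(-29/8))/226 = (-7/3 + 406/3)*(1/226) = 133*(1/226) = 133/226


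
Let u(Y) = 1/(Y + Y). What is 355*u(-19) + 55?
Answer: 1735/38 ≈ 45.658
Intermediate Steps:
u(Y) = 1/(2*Y)
355*u(-19) + 55 = 355*((½)/(-19)) + 55 = 355*((½)*(-1/19)) + 55 = 355*(-1/38) + 55 = -355/38 + 55 = 1735/38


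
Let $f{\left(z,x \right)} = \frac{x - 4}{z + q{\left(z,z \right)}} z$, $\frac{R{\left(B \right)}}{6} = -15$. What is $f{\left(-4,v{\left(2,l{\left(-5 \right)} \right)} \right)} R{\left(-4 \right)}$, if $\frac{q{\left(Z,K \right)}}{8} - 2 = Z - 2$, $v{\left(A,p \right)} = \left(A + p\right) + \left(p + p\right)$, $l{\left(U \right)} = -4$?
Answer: $140$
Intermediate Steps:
$R{\left(B \right)} = -90$ ($R{\left(B \right)} = 6 \left(-15\right) = -90$)
$v{\left(A,p \right)} = A + 3 p$ ($v{\left(A,p \right)} = \left(A + p\right) + 2 p = A + 3 p$)
$q{\left(Z,K \right)} = 8 Z$ ($q{\left(Z,K \right)} = 16 + 8 \left(Z - 2\right) = 16 + 8 \left(-2 + Z\right) = 16 + \left(-16 + 8 Z\right) = 8 Z$)
$f{\left(z,x \right)} = - \frac{4}{9} + \frac{x}{9}$ ($f{\left(z,x \right)} = \frac{x - 4}{z + 8 z} z = \frac{-4 + x}{9 z} z = - \frac{4}{9} + \frac{x}{9}$)
$f{\left(-4,v{\left(2,l{\left(-5 \right)} \right)} \right)} R{\left(-4 \right)} = \left(- \frac{4}{9} + \frac{2 + 3 \left(-4\right)}{9}\right) \left(-90\right) = \left(- \frac{4}{9} + \frac{2 - 12}{9}\right) \left(-90\right) = \left(- \frac{4}{9} + \frac{1}{9} \left(-10\right)\right) \left(-90\right) = \left(- \frac{4}{9} - \frac{10}{9}\right) \left(-90\right) = \left(- \frac{14}{9}\right) \left(-90\right) = 140$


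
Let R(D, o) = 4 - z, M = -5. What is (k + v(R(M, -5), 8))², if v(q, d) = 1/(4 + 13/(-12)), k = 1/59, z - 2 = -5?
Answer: 552049/4264225 ≈ 0.12946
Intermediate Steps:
z = -3 (z = 2 - 5 = -3)
k = 1/59 ≈ 0.016949
R(D, o) = 7 (R(D, o) = 4 - 1*(-3) = 4 + 3 = 7)
v(q, d) = 12/35 (v(q, d) = 1/(4 + 13*(-1/12)) = 1/(4 - 13/12) = 1/(35/12) = 12/35)
(k + v(R(M, -5), 8))² = (1/59 + 12/35)² = (743/2065)² = 552049/4264225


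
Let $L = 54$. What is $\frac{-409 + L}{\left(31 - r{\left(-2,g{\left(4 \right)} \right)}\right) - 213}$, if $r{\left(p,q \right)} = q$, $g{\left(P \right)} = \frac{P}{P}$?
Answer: $\frac{355}{183} \approx 1.9399$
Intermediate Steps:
$g{\left(P \right)} = 1$
$\frac{-409 + L}{\left(31 - r{\left(-2,g{\left(4 \right)} \right)}\right) - 213} = \frac{-409 + 54}{\left(31 - 1\right) - 213} = - \frac{355}{\left(31 - 1\right) - 213} = - \frac{355}{30 - 213} = - \frac{355}{-183} = \left(-355\right) \left(- \frac{1}{183}\right) = \frac{355}{183}$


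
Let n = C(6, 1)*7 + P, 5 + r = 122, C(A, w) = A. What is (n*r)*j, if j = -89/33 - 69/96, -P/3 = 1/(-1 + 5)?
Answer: -2110095/128 ≈ -16485.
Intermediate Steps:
P = -¾ (P = -3/(-1 + 5) = -3/4 = -3*¼ = -¾ ≈ -0.75000)
j = -3607/1056 (j = -89*1/33 - 69*1/96 = -89/33 - 23/32 = -3607/1056 ≈ -3.4157)
r = 117 (r = -5 + 122 = 117)
n = 165/4 (n = 6*7 - ¾ = 42 - ¾ = 165/4 ≈ 41.250)
(n*r)*j = ((165/4)*117)*(-3607/1056) = (19305/4)*(-3607/1056) = -2110095/128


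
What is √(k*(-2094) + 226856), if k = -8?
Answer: 2*√60902 ≈ 493.57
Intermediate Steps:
√(k*(-2094) + 226856) = √(-8*(-2094) + 226856) = √(16752 + 226856) = √243608 = 2*√60902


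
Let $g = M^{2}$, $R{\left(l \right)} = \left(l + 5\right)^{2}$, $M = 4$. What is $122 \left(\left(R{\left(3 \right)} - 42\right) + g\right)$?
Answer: $4636$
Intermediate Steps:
$R{\left(l \right)} = \left(5 + l\right)^{2}$
$g = 16$ ($g = 4^{2} = 16$)
$122 \left(\left(R{\left(3 \right)} - 42\right) + g\right) = 122 \left(\left(\left(5 + 3\right)^{2} - 42\right) + 16\right) = 122 \left(\left(8^{2} - 42\right) + 16\right) = 122 \left(\left(64 - 42\right) + 16\right) = 122 \left(22 + 16\right) = 122 \cdot 38 = 4636$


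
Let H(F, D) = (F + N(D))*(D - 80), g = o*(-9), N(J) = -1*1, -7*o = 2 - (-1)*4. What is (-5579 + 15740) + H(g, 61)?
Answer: 70234/7 ≈ 10033.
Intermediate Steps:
o = -6/7 (o = -(2 - (-1)*4)/7 = -(2 - 1*(-4))/7 = -(2 + 4)/7 = -1/7*6 = -6/7 ≈ -0.85714)
N(J) = -1
g = 54/7 (g = -6/7*(-9) = 54/7 ≈ 7.7143)
H(F, D) = (-1 + F)*(-80 + D) (H(F, D) = (F - 1)*(D - 80) = (-1 + F)*(-80 + D))
(-5579 + 15740) + H(g, 61) = (-5579 + 15740) + (80 - 1*61 - 80*54/7 + 61*(54/7)) = 10161 + (80 - 61 - 4320/7 + 3294/7) = 10161 - 893/7 = 70234/7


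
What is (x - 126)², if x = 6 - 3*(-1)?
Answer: 13689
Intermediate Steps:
x = 9 (x = 6 + 3 = 9)
(x - 126)² = (9 - 126)² = (-117)² = 13689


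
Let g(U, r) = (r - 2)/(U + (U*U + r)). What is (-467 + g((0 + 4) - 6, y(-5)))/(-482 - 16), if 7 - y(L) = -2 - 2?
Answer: 3031/3237 ≈ 0.93636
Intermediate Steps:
y(L) = 11 (y(L) = 7 - (-2 - 2) = 7 - 1*(-4) = 7 + 4 = 11)
g(U, r) = (-2 + r)/(U + r + U²) (g(U, r) = (-2 + r)/(U + (U² + r)) = (-2 + r)/(U + (r + U²)) = (-2 + r)/(U + r + U²))
(-467 + g((0 + 4) - 6, y(-5)))/(-482 - 16) = (-467 + (-2 + 11)/(((0 + 4) - 6) + 11 + ((0 + 4) - 6)²))/(-482 - 16) = (-467 + 9/((4 - 6) + 11 + (4 - 6)²))/(-498) = (-467 + 9/(-2 + 11 + (-2)²))*(-1/498) = (-467 + 9/(-2 + 11 + 4))*(-1/498) = (-467 + 9/13)*(-1/498) = -6062/13*(-1/498) = 3031/3237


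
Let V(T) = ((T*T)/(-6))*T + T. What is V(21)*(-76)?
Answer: 115710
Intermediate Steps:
V(T) = T - T³/6 (V(T) = (T²*(-⅙))*T + T = (-T²/6)*T + T = -T³/6 + T = T - T³/6)
V(21)*(-76) = (21 - ⅙*21³)*(-76) = (21 - ⅙*9261)*(-76) = (21 - 3087/2)*(-76) = -3045/2*(-76) = 115710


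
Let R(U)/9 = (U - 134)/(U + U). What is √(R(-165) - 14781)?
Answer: 3*I*√19861270/110 ≈ 121.54*I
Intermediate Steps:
R(U) = 9*(-134 + U)/(2*U) (R(U) = 9*((U - 134)/(U + U)) = 9*((-134 + U)/((2*U))) = 9*((-134 + U)*(1/(2*U))) = 9*((-134 + U)/(2*U)) = 9*(-134 + U)/(2*U))
√(R(-165) - 14781) = √((9/2 - 603/(-165)) - 14781) = √((9/2 - 603*(-1/165)) - 14781) = √((9/2 + 201/55) - 14781) = √(897/110 - 14781) = √(-1625013/110) = 3*I*√19861270/110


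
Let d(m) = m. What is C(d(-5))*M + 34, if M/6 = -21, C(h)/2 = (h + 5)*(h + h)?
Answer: 34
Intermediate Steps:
C(h) = 4*h*(5 + h) (C(h) = 2*((h + 5)*(h + h)) = 2*((5 + h)*(2*h)) = 2*(2*h*(5 + h)) = 4*h*(5 + h))
M = -126 (M = 6*(-21) = -126)
C(d(-5))*M + 34 = (4*(-5)*(5 - 5))*(-126) + 34 = (4*(-5)*0)*(-126) + 34 = 0*(-126) + 34 = 0 + 34 = 34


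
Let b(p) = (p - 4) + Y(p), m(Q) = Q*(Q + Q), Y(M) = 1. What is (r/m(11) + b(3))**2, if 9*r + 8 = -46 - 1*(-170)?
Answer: 3364/1185921 ≈ 0.0028366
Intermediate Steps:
m(Q) = 2*Q**2 (m(Q) = Q*(2*Q) = 2*Q**2)
r = 116/9 (r = -8/9 + (-46 - 1*(-170))/9 = -8/9 + (-46 + 170)/9 = -8/9 + (1/9)*124 = -8/9 + 124/9 = 116/9 ≈ 12.889)
b(p) = -3 + p (b(p) = (p - 4) + 1 = (-4 + p) + 1 = -3 + p)
(r/m(11) + b(3))**2 = (116/(9*((2*11**2))) + (-3 + 3))**2 = (116/(9*((2*121))) + 0)**2 = ((116/9)/242 + 0)**2 = ((116/9)*(1/242) + 0)**2 = (58/1089 + 0)**2 = (58/1089)**2 = 3364/1185921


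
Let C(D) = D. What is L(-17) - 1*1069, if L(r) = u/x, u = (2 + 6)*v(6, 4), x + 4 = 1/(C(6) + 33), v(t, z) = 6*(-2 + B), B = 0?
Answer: -161951/155 ≈ -1044.8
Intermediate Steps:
v(t, z) = -12 (v(t, z) = 6*(-2 + 0) = 6*(-2) = -12)
x = -155/39 (x = -4 + 1/(6 + 33) = -4 + 1/39 = -155/39 ≈ -3.9744)
u = -96 (u = (2 + 6)*(-12) = 8*(-12) = -96)
L(r) = 3744/155 (L(r) = -96/(-155/39) = -96*(-39/155) = 3744/155)
L(-17) - 1*1069 = 3744/155 - 1*1069 = 3744/155 - 1069 = -161951/155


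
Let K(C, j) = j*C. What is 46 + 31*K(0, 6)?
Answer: 46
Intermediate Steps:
K(C, j) = C*j
46 + 31*K(0, 6) = 46 + 31*(0*6) = 46 + 31*0 = 46 + 0 = 46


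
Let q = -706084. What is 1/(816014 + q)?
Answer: 1/109930 ≈ 9.0967e-6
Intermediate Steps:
1/(816014 + q) = 1/(816014 - 706084) = 1/109930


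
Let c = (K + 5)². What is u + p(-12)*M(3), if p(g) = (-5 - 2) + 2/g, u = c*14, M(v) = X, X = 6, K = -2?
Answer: 83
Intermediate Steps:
c = 9 (c = (-2 + 5)² = 3² = 9)
M(v) = 6
u = 126 (u = 9*14 = 126)
p(g) = -7 + 2/g
u + p(-12)*M(3) = 126 + (-7 + 2/(-12))*6 = 126 + (-7 + 2*(-1/12))*6 = 126 + (-7 - ⅙)*6 = 126 - 43/6*6 = 126 - 43 = 83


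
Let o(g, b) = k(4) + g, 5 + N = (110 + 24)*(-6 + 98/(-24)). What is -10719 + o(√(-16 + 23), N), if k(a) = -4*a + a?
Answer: -10731 + √7 ≈ -10728.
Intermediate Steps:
k(a) = -3*a
N = -8137/6 (N = -5 + (110 + 24)*(-6 + 98/(-24)) = -5 + 134*(-6 + 98*(-1/24)) = -5 + 134*(-6 - 49/12) = -5 + 134*(-121/12) = -5 - 8107/6 = -8137/6 ≈ -1356.2)
o(g, b) = -12 + g (o(g, b) = -3*4 + g = -12 + g)
-10719 + o(√(-16 + 23), N) = -10719 + (-12 + √(-16 + 23)) = -10719 + (-12 + √7) = -10731 + √7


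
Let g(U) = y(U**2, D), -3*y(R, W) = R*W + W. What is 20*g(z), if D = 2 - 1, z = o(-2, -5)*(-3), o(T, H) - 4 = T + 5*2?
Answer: -25940/3 ≈ -8646.7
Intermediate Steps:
o(T, H) = 14 + T (o(T, H) = 4 + (T + 5*2) = 4 + (T + 10) = 4 + (10 + T) = 14 + T)
z = -36 (z = (14 - 2)*(-3) = 12*(-3) = -36)
D = 1
y(R, W) = -W/3 - R*W/3 (y(R, W) = -(R*W + W)/3 = -(W + R*W)/3 = -W/3 - R*W/3)
g(U) = -1/3 - U**2/3 (g(U) = -1/3*1*(1 + U**2) = -1/3 - U**2/3)
20*g(z) = 20*(-1/3 - 1/3*(-36)**2) = 20*(-1/3 - 1/3*1296) = 20*(-1/3 - 432) = 20*(-1297/3) = -25940/3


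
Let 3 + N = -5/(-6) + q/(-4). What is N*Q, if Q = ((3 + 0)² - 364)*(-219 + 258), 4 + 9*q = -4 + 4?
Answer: 170755/6 ≈ 28459.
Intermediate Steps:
q = -4/9 (q = -4/9 + (-4 + 4)/9 = -4/9 + (⅑)*0 = -4/9 + 0 = -4/9 ≈ -0.44444)
Q = -13845 (Q = (3² - 364)*39 = (9 - 364)*39 = -355*39 = -13845)
N = -37/18 (N = -3 + (-5/(-6) - 4/9/(-4)) = -3 + (-5*(-⅙) - 4/9*(-¼)) = -3 + (⅚ + ⅑) = -3 + 17/18 = -37/18 ≈ -2.0556)
N*Q = -37/18*(-13845) = 170755/6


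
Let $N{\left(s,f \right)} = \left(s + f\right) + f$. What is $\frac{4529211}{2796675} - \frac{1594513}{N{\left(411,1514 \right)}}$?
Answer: $- \frac{1481252895882}{3205921775} \approx -462.04$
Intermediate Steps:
$N{\left(s,f \right)} = s + 2 f$ ($N{\left(s,f \right)} = \left(f + s\right) + f = s + 2 f$)
$\frac{4529211}{2796675} - \frac{1594513}{N{\left(411,1514 \right)}} = \frac{4529211}{2796675} - \frac{1594513}{411 + 2 \cdot 1514} = 4529211 \cdot \frac{1}{2796675} - \frac{1594513}{411 + 3028} = \frac{1509737}{932225} - \frac{1594513}{3439} = - \frac{1481252895882}{3205921775}$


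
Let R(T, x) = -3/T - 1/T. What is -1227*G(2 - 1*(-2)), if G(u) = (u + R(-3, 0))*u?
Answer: -26176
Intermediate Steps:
R(T, x) = -4/T
G(u) = u*(4/3 + u) (G(u) = (u - 4/(-3))*u = (u - 4*(-⅓))*u = (u + 4/3)*u = (4/3 + u)*u = u*(4/3 + u))
-1227*G(2 - 1*(-2)) = -409*(2 - 1*(-2))*(4 + 3*(2 - 1*(-2))) = -409*(2 + 2)*(4 + 3*(2 + 2)) = -409*4*(4 + 3*4) = -409*4*(4 + 12) = -409*4*16 = -1227*64/3 = -26176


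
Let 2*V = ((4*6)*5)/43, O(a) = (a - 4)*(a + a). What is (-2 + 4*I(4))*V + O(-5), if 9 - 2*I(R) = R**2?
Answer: 2910/43 ≈ 67.674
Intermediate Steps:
I(R) = 9/2 - R**2/2
O(a) = 2*a*(-4 + a) (O(a) = (-4 + a)*(2*a) = 2*a*(-4 + a))
V = 60/43 (V = (((4*6)*5)/43)/2 = ((24*5)*(1/43))/2 = (120*(1/43))/2 = (1/2)*(120/43) = 60/43 ≈ 1.3953)
(-2 + 4*I(4))*V + O(-5) = (-2 + 4*(9/2 - 1/2*4**2))*(60/43) + 2*(-5)*(-4 - 5) = (-2 + 4*(9/2 - 1/2*16))*(60/43) + 2*(-5)*(-9) = (-2 + 4*(9/2 - 8))*(60/43) + 90 = (-2 + 4*(-7/2))*(60/43) + 90 = (-2 - 14)*(60/43) + 90 = -16*60/43 + 90 = -960/43 + 90 = 2910/43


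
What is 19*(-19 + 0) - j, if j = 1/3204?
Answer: -1156645/3204 ≈ -361.00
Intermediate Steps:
j = 1/3204 ≈ 0.00031211
19*(-19 + 0) - j = 19*(-19 + 0) - 1*1/3204 = 19*(-19) - 1/3204 = -361 - 1/3204 = -1156645/3204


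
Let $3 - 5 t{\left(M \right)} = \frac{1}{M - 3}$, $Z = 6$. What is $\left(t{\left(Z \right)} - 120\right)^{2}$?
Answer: $\frac{3211264}{225} \approx 14272.0$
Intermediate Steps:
$t{\left(M \right)} = \frac{3}{5} - \frac{1}{5 \left(-3 + M\right)}$ ($t{\left(M \right)} = \frac{3}{5} - \frac{1}{5 \left(M - 3\right)} = \frac{3}{5} - \frac{1}{5 \left(-3 + M\right)}$)
$\left(t{\left(Z \right)} - 120\right)^{2} = \left(\frac{-10 + 3 \cdot 6}{5 \left(-3 + 6\right)} - 120\right)^{2} = \left(\frac{-10 + 18}{5 \cdot 3} - 120\right)^{2} = \left(\frac{1}{5} \cdot \frac{1}{3} \cdot 8 - 120\right)^{2} = \left(\frac{8}{15} - 120\right)^{2} = \left(- \frac{1792}{15}\right)^{2} = \frac{3211264}{225}$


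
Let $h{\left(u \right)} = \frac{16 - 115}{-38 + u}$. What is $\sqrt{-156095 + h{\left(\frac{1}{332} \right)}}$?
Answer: $\frac{i \sqrt{3281842595}}{145} \approx 395.09 i$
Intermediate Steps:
$h{\left(u \right)} = - \frac{99}{-38 + u}$
$\sqrt{-156095 + h{\left(\frac{1}{332} \right)}} = \sqrt{-156095 - \frac{99}{-38 + \frac{1}{332}}} = \sqrt{-156095 - \frac{99}{- \frac{12615}{332}}} = \sqrt{-156095 - - \frac{10956}{4205}} = \sqrt{-156095 + \frac{10956}{4205}} = \sqrt{- \frac{656368519}{4205}} = \frac{i \sqrt{3281842595}}{145}$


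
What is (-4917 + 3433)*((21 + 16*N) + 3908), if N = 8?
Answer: -6020588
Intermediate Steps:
(-4917 + 3433)*((21 + 16*N) + 3908) = (-4917 + 3433)*((21 + 16*8) + 3908) = -1484*((21 + 128) + 3908) = -1484*(149 + 3908) = -1484*4057 = -6020588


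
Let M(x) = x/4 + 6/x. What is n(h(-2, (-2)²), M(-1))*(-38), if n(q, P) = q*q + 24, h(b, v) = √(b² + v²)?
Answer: -1672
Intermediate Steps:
M(x) = 6/x + x/4 (M(x) = x*(¼) + 6/x = x/4 + 6/x = 6/x + x/4)
n(q, P) = 24 + q² (n(q, P) = q² + 24 = 24 + q²)
n(h(-2, (-2)²), M(-1))*(-38) = (24 + (√((-2)² + ((-2)²)²))²)*(-38) = (24 + (√(4 + 4²))²)*(-38) = (24 + (√(4 + 16))²)*(-38) = (24 + (√20)²)*(-38) = (24 + (2*√5)²)*(-38) = (24 + 20)*(-38) = 44*(-38) = -1672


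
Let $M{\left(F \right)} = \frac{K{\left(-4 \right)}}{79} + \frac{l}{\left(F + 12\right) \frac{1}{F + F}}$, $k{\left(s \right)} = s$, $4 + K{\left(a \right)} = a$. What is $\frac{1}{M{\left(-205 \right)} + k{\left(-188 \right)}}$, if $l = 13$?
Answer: $- \frac{15247}{2446910} \approx -0.0062311$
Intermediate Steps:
$K{\left(a \right)} = -4 + a$
$M{\left(F \right)} = - \frac{8}{79} + \frac{26 F}{12 + F}$ ($M{\left(F \right)} = \frac{-4 - 4}{79} + \frac{13}{\left(F + 12\right) \frac{1}{F + F}} = \left(-8\right) \frac{1}{79} + \frac{13}{\left(12 + F\right) \frac{1}{2 F}} = - \frac{8}{79} + \frac{13}{\left(12 + F\right) \frac{1}{2 F}} = - \frac{8}{79} + \frac{13}{\frac{1}{2} \frac{1}{F} \left(12 + F\right)} = - \frac{8}{79} + 13 \frac{2 F}{12 + F} = - \frac{8}{79} + \frac{26 F}{12 + F}$)
$\frac{1}{M{\left(-205 \right)} + k{\left(-188 \right)}} = \frac{1}{\frac{6 \left(-16 + 341 \left(-205\right)\right)}{79 \left(12 - 205\right)} - 188} = \frac{1}{\frac{6 \left(-16 - 69905\right)}{79 \left(-193\right)} - 188} = \frac{1}{\frac{6}{79} \left(- \frac{1}{193}\right) \left(-69921\right) - 188} = \frac{1}{\frac{419526}{15247} - 188} = \frac{1}{- \frac{2446910}{15247}} = - \frac{15247}{2446910}$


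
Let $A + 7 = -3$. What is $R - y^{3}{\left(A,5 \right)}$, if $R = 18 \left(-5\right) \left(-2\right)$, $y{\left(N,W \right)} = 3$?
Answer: $153$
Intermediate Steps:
$A = -10$ ($A = -7 - 3 = -10$)
$R = 180$ ($R = \left(-90\right) \left(-2\right) = 180$)
$R - y^{3}{\left(A,5 \right)} = 180 - 3^{3} = 180 - 27 = 153$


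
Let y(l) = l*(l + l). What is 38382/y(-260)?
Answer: 19191/67600 ≈ 0.28389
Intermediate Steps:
y(l) = 2*l**2 (y(l) = l*(2*l) = 2*l**2)
38382/y(-260) = 38382/((2*(-260)**2)) = 38382/((2*67600)) = 38382/135200 = 38382*(1/135200) = 19191/67600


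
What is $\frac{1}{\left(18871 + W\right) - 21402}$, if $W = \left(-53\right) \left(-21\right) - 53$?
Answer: $- \frac{1}{1471} \approx -0.00067981$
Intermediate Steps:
$W = 1060$ ($W = 1113 - 53 = 1060$)
$\frac{1}{\left(18871 + W\right) - 21402} = \frac{1}{\left(18871 + 1060\right) - 21402} = \frac{1}{19931 - 21402} = \frac{1}{-1471} = - \frac{1}{1471}$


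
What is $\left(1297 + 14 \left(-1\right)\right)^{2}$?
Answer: $1646089$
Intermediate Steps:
$\left(1297 + 14 \left(-1\right)\right)^{2} = \left(1297 - 14\right)^{2} = 1283^{2} = 1646089$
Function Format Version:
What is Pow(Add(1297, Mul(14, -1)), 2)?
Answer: 1646089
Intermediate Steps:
Pow(Add(1297, Mul(14, -1)), 2) = Pow(Add(1297, -14), 2) = Pow(1283, 2) = 1646089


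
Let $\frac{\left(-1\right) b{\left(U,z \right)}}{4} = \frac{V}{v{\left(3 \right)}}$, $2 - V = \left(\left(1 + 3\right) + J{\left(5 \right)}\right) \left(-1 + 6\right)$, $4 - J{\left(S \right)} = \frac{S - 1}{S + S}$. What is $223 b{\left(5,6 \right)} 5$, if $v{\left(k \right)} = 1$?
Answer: $160560$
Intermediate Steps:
$J{\left(S \right)} = 4 - \frac{-1 + S}{2 S}$ ($J{\left(S \right)} = 4 - \frac{S - 1}{S + S} = 4 - \frac{-1 + S}{2 S}$)
$V = -36$ ($V = 2 - \left(\left(1 + 3\right) + \frac{1 + 7 \cdot 5}{2 \cdot 5}\right) \left(-1 + 6\right) = 2 - \left(4 + \frac{1}{2} \cdot \frac{1}{5} \left(1 + 35\right)\right) 5 = 2 - \left(4 + \frac{1}{2} \cdot \frac{1}{5} \cdot 36\right) 5 = 2 - \left(4 + \frac{18}{5}\right) 5 = 2 - \frac{38}{5} \cdot 5 = 2 - 38 = -36$)
$b{\left(U,z \right)} = 144$ ($b{\left(U,z \right)} = - 4 \left(- \frac{36}{1}\right) = - 4 \left(\left(-36\right) 1\right) = \left(-4\right) \left(-36\right) = 144$)
$223 b{\left(5,6 \right)} 5 = 223 \cdot 144 \cdot 5 = 223 \cdot 720 = 160560$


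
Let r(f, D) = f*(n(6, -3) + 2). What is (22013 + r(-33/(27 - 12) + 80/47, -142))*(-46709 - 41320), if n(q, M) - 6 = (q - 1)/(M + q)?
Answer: -455279297796/235 ≈ -1.9374e+9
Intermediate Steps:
n(q, M) = 6 + (-1 + q)/(M + q) (n(q, M) = 6 + (q - 1)/(M + q) = 6 + (-1 + q)/(M + q))
r(f, D) = 29*f/3 (r(f, D) = f*((-1 + 6*(-3) + 7*6)/(-3 + 6) + 2) = f*((-1 - 18 + 42)/3 + 2) = f*((1/3)*23 + 2) = f*(23/3 + 2) = f*(29/3) = 29*f/3)
(22013 + r(-33/(27 - 12) + 80/47, -142))*(-46709 - 41320) = (22013 + 29*(-33/(27 - 12) + 80/47)/3)*(-46709 - 41320) = (22013 + 29*(-33/15 + 80*(1/47))/3)*(-88029) = (22013 + 29*(-33*1/15 + 80/47)/3)*(-88029) = (22013 + 29*(-11/5 + 80/47)/3)*(-88029) = (22013 + (29/3)*(-117/235))*(-88029) = (22013 - 1131/235)*(-88029) = (5171924/235)*(-88029) = -455279297796/235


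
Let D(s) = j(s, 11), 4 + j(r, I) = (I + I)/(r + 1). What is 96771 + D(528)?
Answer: 51189765/529 ≈ 96767.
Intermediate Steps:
j(r, I) = -4 + 2*I/(1 + r) (j(r, I) = -4 + (I + I)/(r + 1) = -4 + (2*I)/(1 + r) = -4 + 2*I/(1 + r))
D(s) = 2*(9 - 2*s)/(1 + s) (D(s) = 2*(-2 + 11 - 2*s)/(1 + s) = 2*(9 - 2*s)/(1 + s))
96771 + D(528) = 96771 + 2*(9 - 2*528)/(1 + 528) = 96771 + 2*(9 - 1056)/529 = 96771 + 2*(1/529)*(-1047) = 96771 - 2094/529 = 51189765/529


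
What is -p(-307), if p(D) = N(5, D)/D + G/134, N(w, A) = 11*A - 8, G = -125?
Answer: -415215/41138 ≈ -10.093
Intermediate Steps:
N(w, A) = -8 + 11*A
p(D) = -125/134 + (-8 + 11*D)/D (p(D) = (-8 + 11*D)/D - 125/134 = -125/134 + (-8 + 11*D)/D)
-p(-307) = -(1349/134 - 8/(-307)) = -(1349/134 - 8*(-1/307)) = -(1349/134 + 8/307) = -1*415215/41138 = -415215/41138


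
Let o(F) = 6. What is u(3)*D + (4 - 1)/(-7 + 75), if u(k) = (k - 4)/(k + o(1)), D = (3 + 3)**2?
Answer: -269/68 ≈ -3.9559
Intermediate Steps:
D = 36 (D = 6**2 = 36)
u(k) = (-4 + k)/(6 + k) (u(k) = (k - 4)/(k + 6) = (-4 + k)/(6 + k))
u(3)*D + (4 - 1)/(-7 + 75) = ((-4 + 3)/(6 + 3))*36 + (4 - 1)/(-7 + 75) = (-1/9)*36 + 3/68 = ((1/9)*(-1))*36 + 3*(1/68) = -1/9*36 + 3/68 = -4 + 3/68 = -269/68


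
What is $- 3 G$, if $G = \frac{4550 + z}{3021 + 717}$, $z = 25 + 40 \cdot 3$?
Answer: $- \frac{4695}{1246} \approx -3.7681$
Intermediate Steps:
$z = 145$ ($z = 25 + 120 = 145$)
$G = \frac{1565}{1246}$ ($G = \frac{4550 + 145}{3021 + 717} = \frac{4695}{3738} = 4695 \cdot \frac{1}{3738} = \frac{1565}{1246} \approx 1.256$)
$- 3 G = \left(-3\right) \frac{1565}{1246} = - \frac{4695}{1246}$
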